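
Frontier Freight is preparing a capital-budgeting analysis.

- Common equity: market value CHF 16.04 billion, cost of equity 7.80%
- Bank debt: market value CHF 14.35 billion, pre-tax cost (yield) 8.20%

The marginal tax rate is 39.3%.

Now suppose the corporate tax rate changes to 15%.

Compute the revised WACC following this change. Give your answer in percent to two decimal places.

7.41%

After the change:
Total capital V = 16.04 + 14.35 = 30.39.
Equity: weight = 16.04/30.39 = 0.5278; cost = 7.8%.
Bank debt: weight = 14.35/30.39 = 0.4722; after-tax cost = 8.2% × (1 − 15%) = 6.9700%.
WACC = 0.5278 × 7.8000% + 0.4722 × 6.9700% = 7.4081%.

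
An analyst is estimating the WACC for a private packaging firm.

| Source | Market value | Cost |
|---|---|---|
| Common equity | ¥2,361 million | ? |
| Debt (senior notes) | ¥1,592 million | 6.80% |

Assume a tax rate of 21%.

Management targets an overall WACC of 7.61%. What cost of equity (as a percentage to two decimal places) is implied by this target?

9.12%

Total capital V = 2361 + 1592 = 3953.
Equity weight = 2361/3953 = 0.5973.
Senior notes weight = 1592/3953 = 0.4027.
Debt contribution = 0.4027 × 6.8% × (1 − 21%) = 2.1635%.
Required equity contribution = 7.61% − 2.1635% = 5.4465%.
Re = 5.4465% / 0.5973 = 9.1191%.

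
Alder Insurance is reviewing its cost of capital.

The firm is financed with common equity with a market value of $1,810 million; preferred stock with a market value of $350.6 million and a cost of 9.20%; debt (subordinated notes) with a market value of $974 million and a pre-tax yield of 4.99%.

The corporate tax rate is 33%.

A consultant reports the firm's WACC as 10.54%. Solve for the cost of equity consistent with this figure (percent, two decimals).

Total capital V = 1810 + 350.6 + 974 = 3134.6.
Equity weight = 1810/3134.6 = 0.5774.
Preferred weight = 350.6/3134.6 = 0.1118.
Subordinated notes weight = 974/3134.6 = 0.3107.
Debt contribution = 0.3107 × 4.99% × (1 − 33%) = 1.0388%.
Preferred contribution = 0.1118 × 9.2% = 1.0290%.
Required equity contribution = 10.54% − 2.0679% = 8.4721%.
Re = 8.4721% / 0.5774 = 14.6723%.

14.67%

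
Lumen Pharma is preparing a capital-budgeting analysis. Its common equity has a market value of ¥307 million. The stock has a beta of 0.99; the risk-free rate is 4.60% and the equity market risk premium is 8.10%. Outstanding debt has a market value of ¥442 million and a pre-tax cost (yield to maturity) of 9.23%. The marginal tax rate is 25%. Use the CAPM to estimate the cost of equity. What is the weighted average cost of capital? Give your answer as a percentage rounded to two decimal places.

Cost of equity via CAPM: Re = 4.6% + 0.99 × 8.1% = 12.6190%.
Total capital V = 307 + 442 = 749.
Equity: weight = 307/749 = 0.4099; cost = 12.619%.
Debt: weight = 442/749 = 0.5901; after-tax cost = 9.23% × (1 − 25%) = 6.9225%.
WACC = 0.4099 × 12.6190% + 0.5901 × 6.9225% = 9.2574%.

9.26%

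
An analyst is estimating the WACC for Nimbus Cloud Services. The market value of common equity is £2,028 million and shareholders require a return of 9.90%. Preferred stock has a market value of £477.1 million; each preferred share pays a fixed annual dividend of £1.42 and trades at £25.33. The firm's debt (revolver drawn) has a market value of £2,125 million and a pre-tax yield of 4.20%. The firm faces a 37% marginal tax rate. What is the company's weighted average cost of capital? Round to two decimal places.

6.13%

Cost of preferred: Rp = 1.42 / 25.33 = 5.6060%.
Total capital V = 2028 + 477.1 + 2125 = 4630.1.
Equity: weight = 2028/4630.1 = 0.4380; cost = 9.9%.
Preferred: weight = 477.1/4630.1 = 0.1030; cost = 5.606%.
Revolver drawn: weight = 2125/4630.1 = 0.4590; after-tax cost = 4.2% × (1 − 37%) = 2.6460%.
WACC = 0.4380 × 9.9000% + 0.1030 × 5.6060% + 0.4590 × 2.6460% = 6.1283%.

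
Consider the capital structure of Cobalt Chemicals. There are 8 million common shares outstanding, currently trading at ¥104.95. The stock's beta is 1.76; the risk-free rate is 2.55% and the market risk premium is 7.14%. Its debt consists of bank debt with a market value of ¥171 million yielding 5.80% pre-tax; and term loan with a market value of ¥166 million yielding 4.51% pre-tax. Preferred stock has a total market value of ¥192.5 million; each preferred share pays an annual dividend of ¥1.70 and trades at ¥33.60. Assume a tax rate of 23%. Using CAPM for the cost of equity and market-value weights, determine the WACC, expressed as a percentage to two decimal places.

Cost of equity via CAPM: Re = 2.55% + 1.76 × 7.14% = 15.1164%.
Cost of preferred: Rp = 1.7 / 33.6 = 5.0595%.
Market value of equity E = 104.95 × 8m = 839.6m.
Total capital V = 839.6 + 192.5 + 171 + 166 = 1369.1.
Equity: weight = 839.6/1369.1 = 0.6132; cost = 15.1164%.
Preferred: weight = 192.5/1369.1 = 0.1406; cost = 5.0595%.
Bank debt: weight = 171/1369.1 = 0.1249; after-tax cost = 5.8% × (1 − 23%) = 4.4660%.
Term loan: weight = 166/1369.1 = 0.1212; after-tax cost = 4.51% × (1 − 23%) = 3.4727%.
WACC = 0.6132 × 15.1164% + 0.1406 × 5.0595% + 0.1249 × 4.4660% + 0.1212 × 3.4727% = 10.9604%.

10.96%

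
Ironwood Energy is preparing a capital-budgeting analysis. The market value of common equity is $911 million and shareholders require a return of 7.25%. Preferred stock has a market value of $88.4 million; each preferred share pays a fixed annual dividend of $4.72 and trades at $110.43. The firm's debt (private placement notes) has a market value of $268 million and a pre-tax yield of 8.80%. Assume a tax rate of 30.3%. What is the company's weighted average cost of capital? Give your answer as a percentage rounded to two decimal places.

6.81%

Cost of preferred: Rp = 4.72 / 110.43 = 4.2742%.
Total capital V = 911 + 88.4 + 268 = 1267.4.
Equity: weight = 911/1267.4 = 0.7188; cost = 7.25%.
Preferred: weight = 88.4/1267.4 = 0.0697; cost = 4.2742%.
Private placement notes: weight = 268/1267.4 = 0.2115; after-tax cost = 8.8% × (1 − 30.3%) = 6.1336%.
WACC = 0.7188 × 7.2500% + 0.0697 × 4.2742% + 0.2115 × 6.1336% = 6.8064%.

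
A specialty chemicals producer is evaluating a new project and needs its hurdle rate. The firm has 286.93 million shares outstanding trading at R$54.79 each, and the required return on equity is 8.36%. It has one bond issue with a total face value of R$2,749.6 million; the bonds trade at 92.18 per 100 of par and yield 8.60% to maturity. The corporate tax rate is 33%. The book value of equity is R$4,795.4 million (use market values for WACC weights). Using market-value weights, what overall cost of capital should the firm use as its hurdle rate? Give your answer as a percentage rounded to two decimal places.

8.00%

Market value of equity E = 54.79 × 286.93m = 15720.8947m. Market value of debt D = 2749.6m × 92.18/100 = 2534.58128m.
Total capital V = 15720.8947 + 2534.58128 = 18255.47598.
Equity: weight = 15720.8947/18255.47598 = 0.8612; cost = 8.36%.
Bonds outstanding: weight = 2534.58128/18255.47598 = 0.1388; after-tax cost = 8.6% × (1 − 33%) = 5.7620%.
WACC = 0.8612 × 8.3600% + 0.1388 × 5.7620% = 7.9993%.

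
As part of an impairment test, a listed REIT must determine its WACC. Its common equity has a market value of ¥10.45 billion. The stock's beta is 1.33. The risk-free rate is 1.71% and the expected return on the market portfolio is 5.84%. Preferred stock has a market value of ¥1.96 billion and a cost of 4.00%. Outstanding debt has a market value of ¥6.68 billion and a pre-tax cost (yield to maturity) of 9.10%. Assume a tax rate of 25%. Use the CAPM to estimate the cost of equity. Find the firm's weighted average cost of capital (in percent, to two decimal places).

6.74%

Market risk premium = 5.84% − 1.71% = 4.13%.
Cost of equity via CAPM: Re = 1.71% + 1.33 × 4.13% = 7.2029%.
Total capital V = 10.45 + 1.96 + 6.68 = 19.09.
Equity: weight = 10.45/19.09 = 0.5474; cost = 7.2029%.
Preferred: weight = 1.96/19.09 = 0.1027; cost = 4%.
Debt: weight = 6.68/19.09 = 0.3499; after-tax cost = 9.1% × (1 − 25%) = 6.8250%.
WACC = 0.5474 × 7.2029% + 0.1027 × 4.0000% + 0.3499 × 6.8250% = 6.7418%.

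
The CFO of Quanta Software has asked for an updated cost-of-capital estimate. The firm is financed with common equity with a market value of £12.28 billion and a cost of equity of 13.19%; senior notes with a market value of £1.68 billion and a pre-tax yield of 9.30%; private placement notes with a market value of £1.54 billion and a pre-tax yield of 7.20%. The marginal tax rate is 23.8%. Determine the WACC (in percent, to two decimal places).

11.76%

Total capital V = 12.28 + 1.68 + 1.54 = 15.5.
Equity: weight = 12.28/15.5 = 0.7923; cost = 13.19%.
Senior notes: weight = 1.68/15.5 = 0.1084; after-tax cost = 9.3% × (1 − 23.8%) = 7.0866%.
Private placement notes: weight = 1.54/15.5 = 0.0994; after-tax cost = 7.2% × (1 − 23.8%) = 5.4864%.
WACC = 0.7923 × 13.1900% + 0.1084 × 7.0866% + 0.0994 × 5.4864% = 11.7631%.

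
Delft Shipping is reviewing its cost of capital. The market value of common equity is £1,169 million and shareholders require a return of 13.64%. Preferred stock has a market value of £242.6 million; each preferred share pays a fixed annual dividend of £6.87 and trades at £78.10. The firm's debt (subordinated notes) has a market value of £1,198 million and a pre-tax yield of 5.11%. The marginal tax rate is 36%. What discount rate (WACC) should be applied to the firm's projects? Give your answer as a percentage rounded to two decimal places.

Cost of preferred: Rp = 6.87 / 78.1 = 8.7964%.
Total capital V = 1169 + 242.6 + 1198 = 2609.6.
Equity: weight = 1169/2609.6 = 0.4480; cost = 13.64%.
Preferred: weight = 242.6/2609.6 = 0.0930; cost = 8.7964%.
Subordinated notes: weight = 1198/2609.6 = 0.4591; after-tax cost = 5.11% × (1 − 36%) = 3.2704%.
WACC = 0.4480 × 13.6400% + 0.0930 × 8.7964% + 0.4591 × 3.2704% = 8.4293%.

8.43%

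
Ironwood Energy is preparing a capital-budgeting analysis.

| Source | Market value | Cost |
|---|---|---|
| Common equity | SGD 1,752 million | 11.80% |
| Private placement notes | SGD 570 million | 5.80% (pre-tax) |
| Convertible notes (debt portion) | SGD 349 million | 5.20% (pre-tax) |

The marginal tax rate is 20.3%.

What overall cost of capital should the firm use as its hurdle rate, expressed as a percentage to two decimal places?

9.27%

Total capital V = 1752 + 570 + 349 = 2671.
Equity: weight = 1752/2671 = 0.6559; cost = 11.8%.
Private placement notes: weight = 570/2671 = 0.2134; after-tax cost = 5.8% × (1 − 20.3%) = 4.6226%.
Convertible notes (debt portion): weight = 349/2671 = 0.1307; after-tax cost = 5.2% × (1 − 20.3%) = 4.1444%.
WACC = 0.6559 × 11.8000% + 0.2134 × 4.6226% + 0.1307 × 4.1444% = 9.2680%.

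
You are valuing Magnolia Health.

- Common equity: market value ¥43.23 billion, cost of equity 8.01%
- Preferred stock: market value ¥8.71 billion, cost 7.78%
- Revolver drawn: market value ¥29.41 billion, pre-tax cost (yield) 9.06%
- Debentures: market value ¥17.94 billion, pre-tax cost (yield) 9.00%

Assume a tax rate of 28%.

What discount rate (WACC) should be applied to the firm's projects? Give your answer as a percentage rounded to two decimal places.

7.27%

Total capital V = 43.23 + 8.71 + 29.41 + 17.94 = 99.29.
Equity: weight = 43.23/99.29 = 0.4354; cost = 8.01%.
Preferred: weight = 8.71/99.29 = 0.0877; cost = 7.78%.
Revolver drawn: weight = 29.41/99.29 = 0.2962; after-tax cost = 9.06% × (1 − 28%) = 6.5232%.
Debentures: weight = 17.94/99.29 = 0.1807; after-tax cost = 9% × (1 − 28%) = 6.4800%.
WACC = 0.4354 × 8.0100% + 0.0877 × 7.7800% + 0.2962 × 6.5232% + 0.1807 × 6.4800% = 7.2730%.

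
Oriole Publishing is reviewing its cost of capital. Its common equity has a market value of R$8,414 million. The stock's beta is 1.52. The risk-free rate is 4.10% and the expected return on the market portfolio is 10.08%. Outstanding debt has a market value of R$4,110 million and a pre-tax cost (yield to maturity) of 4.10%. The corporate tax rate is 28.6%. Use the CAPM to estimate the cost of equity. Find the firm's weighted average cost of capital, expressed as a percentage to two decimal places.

9.82%

Market risk premium = 10.08% − 4.1% = 5.98%.
Cost of equity via CAPM: Re = 4.1% + 1.52 × 5.98% = 13.1896%.
Total capital V = 8414 + 4110 = 12524.
Equity: weight = 8414/12524 = 0.6718; cost = 13.1896%.
Debt: weight = 4110/12524 = 0.3282; after-tax cost = 4.1% × (1 − 28.6%) = 2.9274%.
WACC = 0.6718 × 13.1896% + 0.3282 × 2.9274% = 9.8219%.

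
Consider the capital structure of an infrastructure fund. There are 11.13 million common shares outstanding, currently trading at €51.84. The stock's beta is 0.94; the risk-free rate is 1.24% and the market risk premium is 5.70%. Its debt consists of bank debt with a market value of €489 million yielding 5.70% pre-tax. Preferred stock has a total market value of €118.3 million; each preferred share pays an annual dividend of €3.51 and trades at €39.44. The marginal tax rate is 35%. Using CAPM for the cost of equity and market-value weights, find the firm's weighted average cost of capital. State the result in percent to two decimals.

Cost of equity via CAPM: Re = 1.24% + 0.94 × 5.7% = 6.5980%.
Cost of preferred: Rp = 3.51 / 39.44 = 8.8996%.
Market value of equity E = 51.84 × 11.13m = 576.9792m.
Total capital V = 576.9792 + 118.3 + 489 = 1184.2792.
Equity: weight = 576.9792/1184.2792 = 0.4872; cost = 6.598%.
Preferred: weight = 118.3/1184.2792 = 0.0999; cost = 8.8996%.
Bank debt: weight = 489/1184.2792 = 0.4129; after-tax cost = 5.7% × (1 − 35%) = 3.7050%.
WACC = 0.4872 × 6.5980% + 0.0999 × 8.8996% + 0.4129 × 3.7050% = 5.6334%.

5.63%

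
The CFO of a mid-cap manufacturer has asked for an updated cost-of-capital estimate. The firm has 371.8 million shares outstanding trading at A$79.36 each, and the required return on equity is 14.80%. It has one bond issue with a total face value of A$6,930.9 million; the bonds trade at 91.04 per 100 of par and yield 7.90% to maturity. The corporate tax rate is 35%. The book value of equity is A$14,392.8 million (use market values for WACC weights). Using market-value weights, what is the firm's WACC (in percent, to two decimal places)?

Market value of equity E = 79.36 × 371.8m = 29506.048m. Market value of debt D = 6930.9m × 91.04/100 = 6309.89136m.
Total capital V = 29506.048 + 6309.89136 = 35815.93936.
Equity: weight = 29506.048/35815.93936 = 0.8238; cost = 14.8%.
Bonds outstanding: weight = 6309.89136/35815.93936 = 0.1762; after-tax cost = 7.9% × (1 − 35%) = 5.1350%.
WACC = 0.8238 × 14.8000% + 0.1762 × 5.1350% = 13.0973%.

13.10%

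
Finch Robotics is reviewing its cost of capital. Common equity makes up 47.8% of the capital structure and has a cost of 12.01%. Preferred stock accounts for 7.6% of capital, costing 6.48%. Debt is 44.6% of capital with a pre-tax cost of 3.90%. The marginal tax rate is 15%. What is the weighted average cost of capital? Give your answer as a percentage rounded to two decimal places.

7.71%

After-tax cost of debt = 3.9% × (1 − 15%) = 3.3150%.
WACC = 0.478 × 12.0100% + 0.076 × 6.4800% + 0.446 × 3.3150% = 7.7117%.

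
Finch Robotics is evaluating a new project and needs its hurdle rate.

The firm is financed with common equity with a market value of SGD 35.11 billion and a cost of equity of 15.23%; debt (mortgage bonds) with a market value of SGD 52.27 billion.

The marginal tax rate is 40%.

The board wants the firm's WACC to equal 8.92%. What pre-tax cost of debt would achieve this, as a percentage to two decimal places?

7.80%

Total capital V = 35.11 + 52.27 = 87.38.
Equity weight = 35.11/87.38 = 0.4018.
Mortgage bonds weight = 52.27/87.38 = 0.5982.
Equity contribution = 0.4018 × 15.23% = 6.1195%.
Remaining for debt = 8.92% − 6.1195% = 2.8005%.
Rd × (1 − 40%) × 0.5982 = 2.8005%  ⇒  Rd = 7.8026%.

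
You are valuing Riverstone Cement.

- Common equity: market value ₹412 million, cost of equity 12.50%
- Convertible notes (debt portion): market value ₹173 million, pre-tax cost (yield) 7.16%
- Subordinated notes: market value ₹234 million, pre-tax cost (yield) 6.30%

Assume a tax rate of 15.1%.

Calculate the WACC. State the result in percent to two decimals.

Total capital V = 412 + 173 + 234 = 819.
Equity: weight = 412/819 = 0.5031; cost = 12.5%.
Convertible notes (debt portion): weight = 173/819 = 0.2112; after-tax cost = 7.16% × (1 − 15.1%) = 6.0788%.
Subordinated notes: weight = 234/819 = 0.2857; after-tax cost = 6.3% × (1 − 15.1%) = 5.3487%.
WACC = 0.5031 × 12.5000% + 0.2112 × 6.0788% + 0.2857 × 5.3487% = 9.1004%.

9.10%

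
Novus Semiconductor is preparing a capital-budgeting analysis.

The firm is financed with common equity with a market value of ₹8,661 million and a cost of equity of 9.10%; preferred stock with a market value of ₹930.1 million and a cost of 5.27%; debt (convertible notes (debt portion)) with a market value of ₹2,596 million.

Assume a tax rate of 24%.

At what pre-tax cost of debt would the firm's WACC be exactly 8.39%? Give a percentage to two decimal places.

9.39%

Total capital V = 8661 + 930.1 + 2596 = 12187.1.
Equity weight = 8661/12187.1 = 0.7107.
Preferred weight = 930.1/12187.1 = 0.0763.
Convertible notes (debt portion) weight = 2596/12187.1 = 0.2130.
Equity contribution = 0.7107 × 9.1% = 6.4671%.
Preferred contribution = 0.0763 × 5.27% = 0.4022%.
Remaining for debt = 8.39% − 6.8693% = 1.5207%.
Rd × (1 − 24%) × 0.2130 = 1.5207%  ⇒  Rd = 9.3935%.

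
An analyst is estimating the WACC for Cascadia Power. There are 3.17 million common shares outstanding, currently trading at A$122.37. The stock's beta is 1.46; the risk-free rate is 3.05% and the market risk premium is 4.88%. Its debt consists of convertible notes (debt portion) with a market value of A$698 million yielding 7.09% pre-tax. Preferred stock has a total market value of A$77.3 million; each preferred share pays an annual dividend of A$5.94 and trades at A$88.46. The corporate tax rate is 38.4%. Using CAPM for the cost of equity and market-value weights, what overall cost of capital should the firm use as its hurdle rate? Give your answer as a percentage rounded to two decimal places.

Cost of equity via CAPM: Re = 3.05% + 1.46 × 4.88% = 10.1748%.
Cost of preferred: Rp = 5.94 / 88.46 = 6.7149%.
Market value of equity E = 122.37 × 3.17m = 387.9129m.
Total capital V = 387.9129 + 77.3 + 698 = 1163.2129.
Equity: weight = 387.9129/1163.2129 = 0.3335; cost = 10.1748%.
Preferred: weight = 77.3/1163.2129 = 0.0665; cost = 6.7149%.
Convertible notes (debt portion): weight = 698/1163.2129 = 0.6001; after-tax cost = 7.09% × (1 − 38.4%) = 4.3674%.
WACC = 0.3335 × 10.1748% + 0.0665 × 6.7149% + 0.6001 × 4.3674% = 6.4601%.

6.46%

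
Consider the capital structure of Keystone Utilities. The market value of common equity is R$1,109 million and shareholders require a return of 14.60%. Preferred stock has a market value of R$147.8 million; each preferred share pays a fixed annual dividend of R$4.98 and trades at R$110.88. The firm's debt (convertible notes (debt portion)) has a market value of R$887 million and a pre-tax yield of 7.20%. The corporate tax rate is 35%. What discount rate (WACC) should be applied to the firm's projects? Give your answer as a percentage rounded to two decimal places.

9.80%

Cost of preferred: Rp = 4.98 / 110.88 = 4.4913%.
Total capital V = 1109 + 147.8 + 887 = 2143.8.
Equity: weight = 1109/2143.8 = 0.5173; cost = 14.6%.
Preferred: weight = 147.8/2143.8 = 0.0689; cost = 4.4913%.
Convertible notes (debt portion): weight = 887/2143.8 = 0.4138; after-tax cost = 7.2% × (1 − 35%) = 4.6800%.
WACC = 0.5173 × 14.6000% + 0.0689 × 4.4913% + 0.4138 × 4.6800% = 9.7987%.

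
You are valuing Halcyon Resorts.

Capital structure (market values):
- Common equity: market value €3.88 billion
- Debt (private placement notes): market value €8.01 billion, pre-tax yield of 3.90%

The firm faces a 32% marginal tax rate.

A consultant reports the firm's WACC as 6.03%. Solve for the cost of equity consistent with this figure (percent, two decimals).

Total capital V = 3.88 + 8.01 = 11.89.
Equity weight = 3.88/11.89 = 0.3263.
Private placement notes weight = 8.01/11.89 = 0.6737.
Debt contribution = 0.6737 × 3.9% × (1 − 32%) = 1.7866%.
Required equity contribution = 6.03% − 1.7866% = 4.2434%.
Re = 4.2434% / 0.3263 = 13.0037%.

13.00%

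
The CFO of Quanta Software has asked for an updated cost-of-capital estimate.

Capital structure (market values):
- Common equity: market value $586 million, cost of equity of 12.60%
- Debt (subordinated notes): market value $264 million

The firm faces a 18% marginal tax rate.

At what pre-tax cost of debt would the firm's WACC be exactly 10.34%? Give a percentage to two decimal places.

6.49%

Total capital V = 586 + 264 = 850.
Equity weight = 586/850 = 0.6894.
Subordinated notes weight = 264/850 = 0.3106.
Equity contribution = 0.6894 × 12.6% = 8.6866%.
Remaining for debt = 10.34% − 8.6866% = 1.6534%.
Rd × (1 − 18%) × 0.3106 = 1.6534%  ⇒  Rd = 6.4921%.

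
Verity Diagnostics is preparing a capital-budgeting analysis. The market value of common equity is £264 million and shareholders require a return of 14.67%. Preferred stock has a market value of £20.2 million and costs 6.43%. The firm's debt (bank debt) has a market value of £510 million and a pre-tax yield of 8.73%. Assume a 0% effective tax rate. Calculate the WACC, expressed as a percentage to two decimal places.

10.65%

Total capital V = 264 + 20.2 + 510 = 794.2.
Equity: weight = 264/794.2 = 0.3324; cost = 14.67%.
Preferred: weight = 20.2/794.2 = 0.0254; cost = 6.43%.
Bank debt: weight = 510/794.2 = 0.6422; after-tax cost = 8.73% × (1 − 0%) = 8.7300%.
WACC = 0.3324 × 14.6700% + 0.0254 × 6.4300% + 0.6422 × 8.7300% = 10.6460%.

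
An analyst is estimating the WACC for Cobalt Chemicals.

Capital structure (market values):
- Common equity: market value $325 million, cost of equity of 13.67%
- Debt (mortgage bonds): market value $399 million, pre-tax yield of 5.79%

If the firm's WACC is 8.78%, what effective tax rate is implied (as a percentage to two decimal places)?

17.15%

Total capital V = 325 + 399 = 724.
Equity weight = 325/724 = 0.4489.
Mortgage bonds weight = 399/724 = 0.5511.
Equity contribution = 0.4489 × 13.67% = 6.1364%.
Debt contribution must be 8.78% − 6.1364% = 2.6436%.
0.5511 × 5.79% × (1 − T) = 2.6436%  ⇒  (1 − T) = 0.8285.
T = 17.1517%.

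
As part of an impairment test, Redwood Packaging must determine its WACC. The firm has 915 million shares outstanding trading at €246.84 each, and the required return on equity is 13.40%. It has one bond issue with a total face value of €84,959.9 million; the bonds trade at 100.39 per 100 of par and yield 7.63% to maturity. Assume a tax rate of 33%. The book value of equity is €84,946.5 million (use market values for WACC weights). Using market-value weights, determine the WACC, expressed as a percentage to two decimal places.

Market value of equity E = 246.84 × 915m = 225858.6m. Market value of debt D = 84959.9m × 100.39/100 = 85291.24361m.
Total capital V = 225858.6 + 85291.24361 = 311149.84361.
Equity: weight = 225858.6/311149.84361 = 0.7259; cost = 13.4%.
Bonds outstanding: weight = 85291.24361/311149.84361 = 0.2741; after-tax cost = 7.63% × (1 − 33%) = 5.1121%.
WACC = 0.7259 × 13.4000% + 0.2741 × 5.1121% = 11.1282%.

11.13%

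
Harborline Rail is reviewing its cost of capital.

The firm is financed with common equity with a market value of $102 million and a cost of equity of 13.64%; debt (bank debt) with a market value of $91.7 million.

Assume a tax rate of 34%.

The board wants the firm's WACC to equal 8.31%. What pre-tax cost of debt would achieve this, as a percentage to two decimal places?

Total capital V = 102 + 91.7 = 193.7.
Equity weight = 102/193.7 = 0.5266.
Bank debt weight = 91.7/193.7 = 0.4734.
Equity contribution = 0.5266 × 13.64% = 7.1827%.
Remaining for debt = 8.31% − 7.1827% = 1.1273%.
Rd × (1 − 34%) × 0.4734 = 1.1273%  ⇒  Rd = 3.6081%.

3.61%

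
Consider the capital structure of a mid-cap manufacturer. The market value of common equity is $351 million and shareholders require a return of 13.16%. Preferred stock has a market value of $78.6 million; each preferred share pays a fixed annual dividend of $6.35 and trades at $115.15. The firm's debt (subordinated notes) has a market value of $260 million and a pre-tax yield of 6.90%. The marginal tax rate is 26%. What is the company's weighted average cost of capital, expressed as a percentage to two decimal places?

Cost of preferred: Rp = 6.35 / 115.15 = 5.5145%.
Total capital V = 351 + 78.6 + 260 = 689.6.
Equity: weight = 351/689.6 = 0.5090; cost = 13.16%.
Preferred: weight = 78.6/689.6 = 0.1140; cost = 5.5145%.
Subordinated notes: weight = 260/689.6 = 0.3770; after-tax cost = 6.9% × (1 − 26%) = 5.1060%.
WACC = 0.5090 × 13.1600% + 0.1140 × 5.5145% + 0.3770 × 5.1060% = 9.2520%.

9.25%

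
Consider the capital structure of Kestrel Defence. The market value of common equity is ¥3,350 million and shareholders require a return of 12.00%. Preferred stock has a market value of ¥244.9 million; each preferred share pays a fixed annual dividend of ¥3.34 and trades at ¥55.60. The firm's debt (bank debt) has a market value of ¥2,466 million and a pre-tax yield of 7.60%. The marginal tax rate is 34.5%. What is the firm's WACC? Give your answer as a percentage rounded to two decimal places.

8.90%

Cost of preferred: Rp = 3.34 / 55.6 = 6.0072%.
Total capital V = 3350 + 244.9 + 2466 = 6060.9.
Equity: weight = 3350/6060.9 = 0.5527; cost = 12%.
Preferred: weight = 244.9/6060.9 = 0.0404; cost = 6.0072%.
Bank debt: weight = 2466/6060.9 = 0.4069; after-tax cost = 7.6% × (1 − 34.5%) = 4.9780%.
WACC = 0.5527 × 12.0000% + 0.0404 × 6.0072% + 0.4069 × 4.9780% = 8.9008%.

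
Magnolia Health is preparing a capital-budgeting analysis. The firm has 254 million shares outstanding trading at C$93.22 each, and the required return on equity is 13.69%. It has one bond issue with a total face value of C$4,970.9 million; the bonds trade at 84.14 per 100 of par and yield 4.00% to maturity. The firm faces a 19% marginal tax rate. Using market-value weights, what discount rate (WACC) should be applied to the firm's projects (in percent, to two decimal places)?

12.12%

Market value of equity E = 93.22 × 254m = 23677.88m. Market value of debt D = 4970.9m × 84.14/100 = 4182.51526m.
Total capital V = 23677.88 + 4182.51526 = 27860.39526.
Equity: weight = 23677.88/27860.39526 = 0.8499; cost = 13.69%.
Bonds outstanding: weight = 4182.51526/27860.39526 = 0.1501; after-tax cost = 4% × (1 − 19%) = 3.2400%.
WACC = 0.8499 × 13.6900% + 0.1501 × 3.2400% = 12.1212%.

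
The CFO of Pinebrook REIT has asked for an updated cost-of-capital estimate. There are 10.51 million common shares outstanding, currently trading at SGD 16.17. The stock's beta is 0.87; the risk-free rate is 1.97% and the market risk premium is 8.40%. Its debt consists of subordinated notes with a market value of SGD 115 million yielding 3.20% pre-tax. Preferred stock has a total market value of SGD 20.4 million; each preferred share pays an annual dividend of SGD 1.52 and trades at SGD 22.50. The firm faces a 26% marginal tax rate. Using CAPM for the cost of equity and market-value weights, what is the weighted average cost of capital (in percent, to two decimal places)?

Cost of equity via CAPM: Re = 1.97% + 0.87 × 8.4% = 9.2780%.
Cost of preferred: Rp = 1.52 / 22.5 = 6.7556%.
Market value of equity E = 16.17 × 10.51m = 169.9467m.
Total capital V = 169.9467 + 20.4 + 115 = 305.3467.
Equity: weight = 169.9467/305.3467 = 0.5566; cost = 9.278%.
Preferred: weight = 20.4/305.3467 = 0.0668; cost = 6.7556%.
Subordinated notes: weight = 115/305.3467 = 0.3766; after-tax cost = 3.2% × (1 − 26%) = 2.3680%.
WACC = 0.5566 × 9.2780% + 0.0668 × 6.7556% + 0.3766 × 2.3680% = 6.5070%.

6.51%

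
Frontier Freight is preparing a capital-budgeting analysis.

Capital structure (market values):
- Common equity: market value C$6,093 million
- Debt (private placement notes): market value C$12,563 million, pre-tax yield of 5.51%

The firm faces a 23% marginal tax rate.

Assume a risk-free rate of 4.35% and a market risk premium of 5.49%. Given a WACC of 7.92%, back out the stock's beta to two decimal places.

Total capital V = 6093 + 12563 = 18656.
Equity weight = 6093/18656 = 0.3266.
Private placement notes weight = 12563/18656 = 0.6734.
Debt contribution = 0.6734 × 5.51% × (1 − 23%) = 2.8570%.
Required equity contribution = 7.92% − 2.8570% = 5.0630%  ⇒  Re = 15.5021%.
CAPM: 15.5021% = 4.35% + β × 5.49%  ⇒  β = 2.0314.

2.03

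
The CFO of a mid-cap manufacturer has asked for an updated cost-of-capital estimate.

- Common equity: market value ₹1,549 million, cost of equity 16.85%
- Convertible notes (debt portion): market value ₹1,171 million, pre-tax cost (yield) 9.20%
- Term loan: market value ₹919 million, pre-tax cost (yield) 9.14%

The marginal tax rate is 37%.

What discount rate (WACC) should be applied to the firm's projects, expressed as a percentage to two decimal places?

10.49%

Total capital V = 1549 + 1171 + 919 = 3639.
Equity: weight = 1549/3639 = 0.4257; cost = 16.85%.
Convertible notes (debt portion): weight = 1171/3639 = 0.3218; after-tax cost = 9.2% × (1 − 37%) = 5.7960%.
Term loan: weight = 919/3639 = 0.2525; after-tax cost = 9.14% × (1 − 37%) = 5.7582%.
WACC = 0.4257 × 16.8500% + 0.3218 × 5.7960% + 0.2525 × 5.7582% = 10.4918%.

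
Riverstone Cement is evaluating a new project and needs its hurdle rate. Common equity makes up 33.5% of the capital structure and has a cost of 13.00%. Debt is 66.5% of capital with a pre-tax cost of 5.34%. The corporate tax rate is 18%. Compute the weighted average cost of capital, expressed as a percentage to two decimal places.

7.27%

After-tax cost of debt = 5.34% × (1 − 18%) = 4.3788%.
WACC = 0.335 × 13.0000% + 0.665 × 4.3788% = 7.2669%.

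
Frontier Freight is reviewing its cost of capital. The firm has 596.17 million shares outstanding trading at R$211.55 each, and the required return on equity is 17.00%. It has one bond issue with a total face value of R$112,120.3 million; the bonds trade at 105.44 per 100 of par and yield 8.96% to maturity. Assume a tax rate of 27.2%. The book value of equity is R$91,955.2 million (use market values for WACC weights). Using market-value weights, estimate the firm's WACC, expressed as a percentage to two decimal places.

11.93%

Market value of equity E = 211.55 × 596.17m = 126119.7635m. Market value of debt D = 112120.3m × 105.44/100 = 118219.64432m.
Total capital V = 126119.7635 + 118219.64432 = 244339.40782.
Equity: weight = 126119.7635/244339.40782 = 0.5162; cost = 17%.
Bonds outstanding: weight = 118219.64432/244339.40782 = 0.4838; after-tax cost = 8.96% × (1 − 27.2%) = 6.5229%.
WACC = 0.5162 × 17.0000% + 0.4838 × 6.5229% = 11.9308%.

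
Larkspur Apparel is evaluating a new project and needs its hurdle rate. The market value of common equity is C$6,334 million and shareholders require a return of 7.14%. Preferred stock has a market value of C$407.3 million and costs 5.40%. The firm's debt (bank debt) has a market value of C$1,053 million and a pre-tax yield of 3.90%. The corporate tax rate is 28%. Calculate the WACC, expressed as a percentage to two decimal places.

6.46%

Total capital V = 6334 + 407.3 + 1053 = 7794.3.
Equity: weight = 6334/7794.3 = 0.8126; cost = 7.14%.
Preferred: weight = 407.3/7794.3 = 0.0523; cost = 5.4%.
Bank debt: weight = 1053/7794.3 = 0.1351; after-tax cost = 3.9% × (1 − 28%) = 2.8080%.
WACC = 0.8126 × 7.1400% + 0.0523 × 5.4000% + 0.1351 × 2.8080% = 6.4638%.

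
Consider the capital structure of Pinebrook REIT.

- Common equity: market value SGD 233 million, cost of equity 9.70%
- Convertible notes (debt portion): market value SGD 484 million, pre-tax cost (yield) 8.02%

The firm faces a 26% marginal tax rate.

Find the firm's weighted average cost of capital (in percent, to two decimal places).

7.16%

Total capital V = 233 + 484 = 717.
Equity: weight = 233/717 = 0.3250; cost = 9.7%.
Convertible notes (debt portion): weight = 484/717 = 0.6750; after-tax cost = 8.02% × (1 − 26%) = 5.9348%.
WACC = 0.3250 × 9.7000% + 0.6750 × 5.9348% = 7.1584%.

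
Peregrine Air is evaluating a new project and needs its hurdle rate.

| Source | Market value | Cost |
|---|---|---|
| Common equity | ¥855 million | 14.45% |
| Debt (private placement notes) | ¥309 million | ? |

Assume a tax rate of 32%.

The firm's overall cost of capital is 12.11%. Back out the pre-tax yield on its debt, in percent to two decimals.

Total capital V = 855 + 309 = 1164.
Equity weight = 855/1164 = 0.7345.
Private placement notes weight = 309/1164 = 0.2655.
Equity contribution = 0.7345 × 14.45% = 10.6140%.
Remaining for debt = 12.11% − 10.6140% = 1.4960%.
Rd × (1 − 32%) × 0.2655 = 1.4960%  ⇒  Rd = 8.2871%.

8.29%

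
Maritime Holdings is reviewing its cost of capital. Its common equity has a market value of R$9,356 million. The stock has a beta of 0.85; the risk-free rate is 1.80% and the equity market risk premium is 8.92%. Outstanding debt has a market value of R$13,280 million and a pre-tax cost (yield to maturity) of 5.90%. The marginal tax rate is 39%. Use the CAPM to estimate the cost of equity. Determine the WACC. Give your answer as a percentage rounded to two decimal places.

Cost of equity via CAPM: Re = 1.8% + 0.85 × 8.92% = 9.3820%.
Total capital V = 9356 + 13280 = 22636.
Equity: weight = 9356/22636 = 0.4133; cost = 9.382%.
Debt: weight = 13280/22636 = 0.5867; after-tax cost = 5.9% × (1 − 39%) = 3.5990%.
WACC = 0.4133 × 9.3820% + 0.5867 × 3.5990% = 5.9893%.

5.99%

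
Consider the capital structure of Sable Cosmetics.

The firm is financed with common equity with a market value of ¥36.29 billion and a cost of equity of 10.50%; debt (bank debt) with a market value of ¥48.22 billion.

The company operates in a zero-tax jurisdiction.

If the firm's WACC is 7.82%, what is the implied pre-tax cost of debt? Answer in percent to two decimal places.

Total capital V = 36.29 + 48.22 = 84.51.
Equity weight = 36.29/84.51 = 0.4294.
Bank debt weight = 48.22/84.51 = 0.5706.
Equity contribution = 0.4294 × 10.5% = 4.5089%.
Remaining for debt = 7.82% − 4.5089% = 3.3111%.
Rd × (1 − 0%) × 0.5706 = 3.3111%  ⇒  Rd = 5.8031%.

5.80%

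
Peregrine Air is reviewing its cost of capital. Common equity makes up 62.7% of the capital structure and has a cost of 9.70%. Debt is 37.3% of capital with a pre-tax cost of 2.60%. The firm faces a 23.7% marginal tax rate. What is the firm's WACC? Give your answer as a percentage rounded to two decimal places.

After-tax cost of debt = 2.6% × (1 − 23.7%) = 1.9838%.
WACC = 0.627 × 9.7000% + 0.373 × 1.9838% = 6.8219%.

6.82%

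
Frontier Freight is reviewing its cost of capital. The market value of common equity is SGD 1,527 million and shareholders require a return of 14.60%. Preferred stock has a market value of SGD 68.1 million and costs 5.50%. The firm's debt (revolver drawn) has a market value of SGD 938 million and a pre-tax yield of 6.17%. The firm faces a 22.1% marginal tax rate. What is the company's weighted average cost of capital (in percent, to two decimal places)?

10.73%

Total capital V = 1527 + 68.1 + 938 = 2533.1.
Equity: weight = 1527/2533.1 = 0.6028; cost = 14.6%.
Preferred: weight = 68.1/2533.1 = 0.0269; cost = 5.5%.
Revolver drawn: weight = 938/2533.1 = 0.3703; after-tax cost = 6.17% × (1 − 22.1%) = 4.8064%.
WACC = 0.6028 × 14.6000% + 0.0269 × 5.5000% + 0.3703 × 4.8064% = 10.7288%.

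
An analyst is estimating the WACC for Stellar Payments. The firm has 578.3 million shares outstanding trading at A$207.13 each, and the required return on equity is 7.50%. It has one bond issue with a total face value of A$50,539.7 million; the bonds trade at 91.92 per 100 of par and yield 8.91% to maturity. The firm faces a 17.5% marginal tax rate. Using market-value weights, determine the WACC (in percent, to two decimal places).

Market value of equity E = 207.13 × 578.3m = 119783.279m. Market value of debt D = 50539.7m × 91.92/100 = 46456.09224m.
Total capital V = 119783.279 + 46456.09224 = 166239.37124.
Equity: weight = 119783.279/166239.37124 = 0.7205; cost = 7.5%.
Bonds outstanding: weight = 46456.09224/166239.37124 = 0.2795; after-tax cost = 8.91% × (1 − 17.5%) = 7.3507%.
WACC = 0.7205 × 7.5000% + 0.2795 × 7.3507% = 7.4583%.

7.46%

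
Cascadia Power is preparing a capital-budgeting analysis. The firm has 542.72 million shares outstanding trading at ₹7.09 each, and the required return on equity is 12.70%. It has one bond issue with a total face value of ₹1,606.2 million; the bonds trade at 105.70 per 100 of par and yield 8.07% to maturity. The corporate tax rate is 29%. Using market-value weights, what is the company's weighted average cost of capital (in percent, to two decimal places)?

Market value of equity E = 7.09 × 542.72m = 3847.8848m. Market value of debt D = 1606.2m × 105.7/100 = 1697.7534m.
Total capital V = 3847.8848 + 1697.7534 = 5545.6382.
Equity: weight = 3847.8848/5545.6382 = 0.6939; cost = 12.7%.
Bonds outstanding: weight = 1697.7534/5545.6382 = 0.3061; after-tax cost = 8.07% × (1 − 29%) = 5.7297%.
WACC = 0.6939 × 12.7000% + 0.3061 × 5.7297% = 10.5661%.

10.57%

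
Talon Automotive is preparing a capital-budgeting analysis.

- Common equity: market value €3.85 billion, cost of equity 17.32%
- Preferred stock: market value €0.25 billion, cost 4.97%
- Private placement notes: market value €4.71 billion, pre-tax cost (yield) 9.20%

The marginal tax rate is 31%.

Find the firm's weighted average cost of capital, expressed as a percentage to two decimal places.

Total capital V = 3.85 + 0.25 + 4.71 = 8.81.
Equity: weight = 3.85/8.81 = 0.4370; cost = 17.32%.
Preferred: weight = 0.25/8.81 = 0.0284; cost = 4.97%.
Private placement notes: weight = 4.71/8.81 = 0.5346; after-tax cost = 9.2% × (1 − 31%) = 6.3480%.
WACC = 0.4370 × 17.3200% + 0.0284 × 4.9700% + 0.5346 × 6.3480% = 11.1037%.

11.10%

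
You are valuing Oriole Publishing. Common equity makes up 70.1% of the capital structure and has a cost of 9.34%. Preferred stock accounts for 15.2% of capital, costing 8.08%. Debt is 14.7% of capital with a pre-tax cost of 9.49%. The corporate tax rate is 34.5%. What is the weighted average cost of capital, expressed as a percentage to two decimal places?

8.69%

After-tax cost of debt = 9.49% × (1 − 34.5%) = 6.2160%.
WACC = 0.701 × 9.3400% + 0.152 × 8.0800% + 0.147 × 6.2160% = 8.6892%.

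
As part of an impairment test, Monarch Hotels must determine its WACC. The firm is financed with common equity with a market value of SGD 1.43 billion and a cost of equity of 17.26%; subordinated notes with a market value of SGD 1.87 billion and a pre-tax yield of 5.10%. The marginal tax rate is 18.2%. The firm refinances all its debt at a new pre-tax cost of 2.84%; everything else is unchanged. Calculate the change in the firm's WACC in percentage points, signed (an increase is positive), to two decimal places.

Current WACC:
Total capital V = 1.43 + 1.87 = 3.3.
Equity: weight = 1.43/3.3 = 0.4333; cost = 17.26%.
Subordinated notes: weight = 1.87/3.3 = 0.5667; after-tax cost = 5.1% × (1 − 18.2%) = 4.1718%.
WACC = 0.4333 × 17.2600% + 0.5667 × 4.1718% = 9.8434%.
After the change:
Total capital V = 1.43 + 1.87 = 3.3.
Equity: weight = 1.43/3.3 = 0.4333; cost = 17.26%.
Subordinated notes: weight = 1.87/3.3 = 0.5667; after-tax cost = 2.84% × (1 − 18.2%) = 2.3231%.
WACC = 0.4333 × 17.2600% + 0.5667 × 2.3231% = 8.7958%.
Change in WACC = 8.7958% − 9.8434% = -1.0476 pp.

-1.05 pp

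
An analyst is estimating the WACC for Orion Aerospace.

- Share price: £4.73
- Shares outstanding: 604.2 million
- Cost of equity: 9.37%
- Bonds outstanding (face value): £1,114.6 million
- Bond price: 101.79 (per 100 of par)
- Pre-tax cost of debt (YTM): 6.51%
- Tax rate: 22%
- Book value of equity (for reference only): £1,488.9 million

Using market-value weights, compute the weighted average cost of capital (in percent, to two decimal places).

Market value of equity E = 4.73 × 604.2m = 2857.866m. Market value of debt D = 1114.6m × 101.79/100 = 1134.55134m.
Total capital V = 2857.866 + 1134.55134 = 3992.41734.
Equity: weight = 2857.866/3992.41734 = 0.7158; cost = 9.37%.
Bonds outstanding: weight = 1134.55134/3992.41734 = 0.2842; after-tax cost = 6.51% × (1 − 22%) = 5.0778%.
WACC = 0.7158 × 9.3700% + 0.2842 × 5.0778% = 8.1503%.

8.15%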